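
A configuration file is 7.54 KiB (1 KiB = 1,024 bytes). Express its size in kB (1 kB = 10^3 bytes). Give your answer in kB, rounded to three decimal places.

7.721 kB

7.54 KiB = 7.54 × 2^10 bytes = 7,720.96 bytes
1 kB = 1,000 bytes
7,720.96 / 1,000 = 7.721 kB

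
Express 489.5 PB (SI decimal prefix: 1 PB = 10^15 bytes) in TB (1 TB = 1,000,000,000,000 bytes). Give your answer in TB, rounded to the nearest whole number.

489.5 PB = 489.5 × 10^15 bytes = 489,500,000,000,000,000 bytes
1 TB = 10^12 bytes = 1,000,000,000,000 bytes
489,500,000,000,000,000 / 1,000,000,000,000 = 489,500 TB

489,500 TB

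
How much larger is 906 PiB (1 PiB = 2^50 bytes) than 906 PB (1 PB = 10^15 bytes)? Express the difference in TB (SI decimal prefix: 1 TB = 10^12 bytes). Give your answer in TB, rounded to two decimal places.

906 PiB = 906 × 1,125,899,906,842,624 = 1,020,065,315,599,417,344 bytes
906 PB = 906 × 1,000,000,000,000,000 = 906,000,000,000,000,000 bytes
difference = 114,065,315,599,417,344 bytes
114,065,315,599,417,344 / 1,000,000,000,000 = 114,065.32 TB

114,065.32 TB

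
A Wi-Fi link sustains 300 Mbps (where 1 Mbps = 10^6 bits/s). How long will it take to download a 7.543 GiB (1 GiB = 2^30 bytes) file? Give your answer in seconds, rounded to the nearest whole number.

216 seconds

7.543 GiB = 8,099,234,578.432 bytes = 64,793,876,627.456 bits
300 Mbps = 300,000,000 bits/s
time = 64,793,876,627.456 / 300,000,000 = 216 s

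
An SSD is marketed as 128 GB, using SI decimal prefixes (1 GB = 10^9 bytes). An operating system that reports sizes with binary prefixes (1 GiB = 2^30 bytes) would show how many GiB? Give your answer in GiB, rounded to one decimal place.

119.2 GiB

128 GB = 128 × 10^9 bytes = 128,000,000,000 bytes
1 GiB = 1,073,741,824 bytes
128,000,000,000 / 1,073,741,824 = 119.2 GiB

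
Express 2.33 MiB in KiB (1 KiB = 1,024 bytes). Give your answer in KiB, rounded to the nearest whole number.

2.33 MiB × 1,048,576 bytes/MiB = 2,443,182.08 bytes
1 KiB = 2^10 bytes = 1,024 bytes
2,443,182.08 / 1,024 = 2,386 KiB

2,386 KiB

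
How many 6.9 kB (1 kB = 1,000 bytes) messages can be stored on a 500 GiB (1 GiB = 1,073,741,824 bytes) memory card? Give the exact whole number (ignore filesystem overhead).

77,807,378

Capacity: 500 GiB = 536,870,912,000 bytes
Per item: 6.9 kB = 6,900 bytes
⌊536,870,912,000 / 6,900⌋ = 77,807,378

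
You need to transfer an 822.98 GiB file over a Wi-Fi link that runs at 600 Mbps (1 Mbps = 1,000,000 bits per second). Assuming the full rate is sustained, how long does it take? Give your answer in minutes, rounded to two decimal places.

196.37 minutes

822.98 GiB = 883,668,046,315.52 bytes = 7,069,344,370,524.16 bits
600 Mbps = 600,000,000 bits/s
time = 7,069,344,370,524.16 / 600,000,000 = 11,782.241 s
11,782.241 s / 60 = 196.37 minutes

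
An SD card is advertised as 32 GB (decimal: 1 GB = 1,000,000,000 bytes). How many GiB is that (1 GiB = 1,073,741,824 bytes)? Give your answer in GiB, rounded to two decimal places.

29.80 GiB

32 GB = 32 × 10^9 bytes = 32,000,000,000 bytes
1 GiB = 2^30 bytes = 1,073,741,824 bytes
32,000,000,000 / 1,073,741,824 = 29.80 GiB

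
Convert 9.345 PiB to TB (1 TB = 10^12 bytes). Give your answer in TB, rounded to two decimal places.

10,521.53 TB

9.345 PiB = 9.345 × 2^50 bytes = 10,521,534,629,444,321.28 bytes
1 TB = 1,000,000,000,000 bytes
10,521,534,629,444,321.28 / 1,000,000,000,000 = 10,521.53 TB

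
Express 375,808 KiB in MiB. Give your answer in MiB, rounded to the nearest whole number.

375,808 KiB × 1,024 bytes/KiB = 384,827,392 bytes
1 MiB = 1,048,576 bytes
384,827,392 / 1,048,576 = 367 MiB

367 MiB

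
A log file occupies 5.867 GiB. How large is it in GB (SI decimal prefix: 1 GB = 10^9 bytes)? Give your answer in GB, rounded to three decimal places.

6.300 GB

5.867 GiB × 1,073,741,824 bytes/GiB = 6,299,643,281.408 bytes
1 GB = 1,000,000,000 bytes
6,299,643,281.408 / 1,000,000,000 = 6.300 GB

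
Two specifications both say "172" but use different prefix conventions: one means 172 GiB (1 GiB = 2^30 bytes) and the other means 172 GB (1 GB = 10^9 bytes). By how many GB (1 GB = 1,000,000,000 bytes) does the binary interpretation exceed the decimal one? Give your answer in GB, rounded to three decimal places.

172 GiB = 172 × 1,073,741,824 = 184,683,593,728 bytes
172 GB = 172 × 1,000,000,000 = 172,000,000,000 bytes
difference = 12,683,593,728 bytes
12,683,593,728 / 1,000,000,000 = 12.684 GB

12.684 GB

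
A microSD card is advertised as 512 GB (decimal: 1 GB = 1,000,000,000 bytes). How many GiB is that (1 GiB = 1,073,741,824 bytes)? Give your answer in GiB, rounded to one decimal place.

476.8 GiB

512 GB × 1,000,000,000 bytes/GB = 512,000,000,000 bytes
1 GiB = 2^30 bytes = 1,073,741,824 bytes
512,000,000,000 / 1,073,741,824 = 476.8 GiB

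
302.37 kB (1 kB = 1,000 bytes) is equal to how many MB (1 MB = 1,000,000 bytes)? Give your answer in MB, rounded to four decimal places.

0.3024 MB

302.37 kB = 302.37 × 10^3 bytes = 302,370 bytes
1 MB = 10^6 bytes = 1,000,000 bytes
302,370 / 1,000,000 = 0.3024 MB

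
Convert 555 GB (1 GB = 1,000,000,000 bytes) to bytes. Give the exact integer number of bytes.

555 × 1,000,000,000 = 555,000,000,000 bytes

555,000,000,000 bytes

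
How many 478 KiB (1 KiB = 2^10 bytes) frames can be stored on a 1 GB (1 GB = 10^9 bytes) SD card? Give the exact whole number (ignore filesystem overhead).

2,043

Capacity: 1 GB = 1,000,000,000 bytes
Per item: 478 KiB = 489,472 bytes
⌊1,000,000,000 / 489,472⌋ = 2,043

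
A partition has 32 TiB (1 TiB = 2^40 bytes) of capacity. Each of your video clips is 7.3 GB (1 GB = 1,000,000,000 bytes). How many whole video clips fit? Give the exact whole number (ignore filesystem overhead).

4,819

Capacity: 32 TiB = 35,184,372,088,832 bytes
Per item: 7.3 GB = 7,300,000,000 bytes
⌊35,184,372,088,832 / 7,300,000,000⌋ = 4,819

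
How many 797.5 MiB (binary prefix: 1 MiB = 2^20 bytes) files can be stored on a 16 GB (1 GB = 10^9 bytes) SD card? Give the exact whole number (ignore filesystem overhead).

19

Capacity: 16 GB = 16,000,000,000 bytes
Per item: 797.5 MiB = 836,239,360 bytes
⌊16,000,000,000 / 836,239,360⌋ = 19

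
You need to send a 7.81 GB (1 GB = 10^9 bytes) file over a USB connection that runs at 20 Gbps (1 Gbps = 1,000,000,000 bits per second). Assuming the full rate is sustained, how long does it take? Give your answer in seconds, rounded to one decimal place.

3.1 seconds

7.81 GB = 7,810,000,000 bytes = 62,480,000,000 bits
20 Gbps = 20,000,000,000 bits/s
time = 62,480,000,000 / 20,000,000,000 = 3.1 s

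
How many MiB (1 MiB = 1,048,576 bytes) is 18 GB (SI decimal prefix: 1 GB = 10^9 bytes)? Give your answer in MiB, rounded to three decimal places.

17,166.138 MiB

18 GB = 18 × 10^9 bytes = 18,000,000,000 bytes
1 MiB = 1,048,576 bytes
18,000,000,000 / 1,048,576 = 17,166.138 MiB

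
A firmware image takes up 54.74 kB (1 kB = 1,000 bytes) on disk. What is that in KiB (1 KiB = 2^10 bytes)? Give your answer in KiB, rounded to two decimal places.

54.74 kB = 54.74 × 10^3 bytes = 54,740 bytes
1 KiB = 2^10 bytes = 1,024 bytes
54,740 / 1,024 = 53.46 KiB

53.46 KiB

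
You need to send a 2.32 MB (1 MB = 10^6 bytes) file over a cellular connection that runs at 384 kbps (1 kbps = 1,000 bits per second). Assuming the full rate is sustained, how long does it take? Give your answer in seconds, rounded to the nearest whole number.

48 seconds

2.32 MB = 2,320,000 bytes = 18,560,000 bits
384 kbps = 384,000 bits/s
time = 18,560,000 / 384,000 = 48 s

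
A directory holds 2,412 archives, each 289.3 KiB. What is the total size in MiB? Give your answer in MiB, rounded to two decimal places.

Total = 2,412 × 289.3 KiB = 697791.6 KiB
= 697791.6 × 1,024 bytes = 714,538,598.4 bytes
1 MiB = 1,048,576 bytes
714,538,598.4 / 1,048,576 = 681.44 MiB

681.44 MiB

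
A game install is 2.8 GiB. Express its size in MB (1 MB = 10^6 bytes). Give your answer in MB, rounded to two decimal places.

3,006.48 MB

2.8 GiB = 2.8 × 2^30 bytes = 3,006,477,107.2 bytes
1 MB = 10^6 bytes = 1,000,000 bytes
3,006,477,107.2 / 1,000,000 = 3,006.48 MB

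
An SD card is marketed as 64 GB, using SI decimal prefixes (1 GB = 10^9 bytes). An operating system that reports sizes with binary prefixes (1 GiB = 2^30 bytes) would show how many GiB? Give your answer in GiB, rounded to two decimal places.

64 GB × 1,000,000,000 bytes/GB = 64,000,000,000 bytes
1 GiB = 2^30 bytes = 1,073,741,824 bytes
64,000,000,000 / 1,073,741,824 = 59.60 GiB

59.60 GiB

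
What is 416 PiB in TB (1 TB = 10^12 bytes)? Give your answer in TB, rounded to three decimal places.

468,374.361 TB

416 PiB × 1,125,899,906,842,624 bytes/PiB = 468,374,361,246,531,584 bytes
1 TB = 1,000,000,000,000 bytes
468,374,361,246,531,584 / 1,000,000,000,000 = 468,374.361 TB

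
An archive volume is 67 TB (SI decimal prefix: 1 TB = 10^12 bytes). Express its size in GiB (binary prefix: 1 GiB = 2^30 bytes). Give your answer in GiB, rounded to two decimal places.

67 TB = 67 × 10^12 bytes = 67,000,000,000,000 bytes
1 GiB = 1,073,741,824 bytes
67,000,000,000,000 / 1,073,741,824 = 62,398.61 GiB

62,398.61 GiB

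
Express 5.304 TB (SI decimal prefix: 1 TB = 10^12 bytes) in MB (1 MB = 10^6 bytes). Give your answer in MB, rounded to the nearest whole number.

5.304 TB × 1,000,000,000,000 bytes/TB = 5,304,000,000,000 bytes
1 MB = 10^6 bytes = 1,000,000 bytes
5,304,000,000,000 / 1,000,000 = 5,304,000 MB

5,304,000 MB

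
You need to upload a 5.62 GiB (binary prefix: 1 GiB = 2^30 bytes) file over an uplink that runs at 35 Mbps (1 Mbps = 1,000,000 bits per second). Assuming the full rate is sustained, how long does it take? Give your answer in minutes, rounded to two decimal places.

5.62 GiB = 6,034,429,050.88 bytes = 48,275,432,407.04 bits
35 Mbps = 35,000,000 bits/s
time = 48,275,432,407.04 / 35,000,000 = 1,379.298 s
1,379.298 s / 60 = 22.99 minutes

22.99 minutes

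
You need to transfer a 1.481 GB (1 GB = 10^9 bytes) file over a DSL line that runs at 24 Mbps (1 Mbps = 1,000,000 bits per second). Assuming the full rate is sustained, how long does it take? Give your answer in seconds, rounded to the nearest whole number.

1.481 GB = 1,481,000,000 bytes = 11,848,000,000 bits
24 Mbps = 24,000,000 bits/s
time = 11,848,000,000 / 24,000,000 = 494 s

494 seconds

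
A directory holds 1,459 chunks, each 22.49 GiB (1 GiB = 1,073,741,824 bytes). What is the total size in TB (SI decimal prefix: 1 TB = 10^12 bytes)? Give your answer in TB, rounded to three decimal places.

Total = 1,459 × 22.49 GiB = 32812.91 GiB
= 32812.91 × 1,073,741,824 bytes = 35,232,593,834,147.84 bytes
1 TB = 1,000,000,000,000 bytes
35,232,593,834,147.84 / 1,000,000,000,000 = 35.233 TB

35.233 TB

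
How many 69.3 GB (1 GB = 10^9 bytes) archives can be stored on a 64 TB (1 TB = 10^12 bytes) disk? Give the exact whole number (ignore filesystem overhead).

Capacity: 64 TB = 64,000,000,000,000 bytes
Per item: 69.3 GB = 69,300,000,000 bytes
⌊64,000,000,000,000 / 69,300,000,000⌋ = 923

923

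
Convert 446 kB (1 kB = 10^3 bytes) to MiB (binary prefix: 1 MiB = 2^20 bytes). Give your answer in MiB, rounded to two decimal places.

446 kB = 446 × 10^3 bytes = 446,000 bytes
1 MiB = 2^20 bytes = 1,048,576 bytes
446,000 / 1,048,576 = 0.43 MiB

0.43 MiB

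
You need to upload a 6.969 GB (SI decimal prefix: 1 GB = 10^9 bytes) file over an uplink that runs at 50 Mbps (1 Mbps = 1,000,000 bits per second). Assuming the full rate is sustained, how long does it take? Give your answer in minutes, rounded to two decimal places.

6.969 GB = 6,969,000,000 bytes = 55,752,000,000 bits
50 Mbps = 50,000,000 bits/s
time = 55,752,000,000 / 50,000,000 = 1,115.040 s
1,115.040 s / 60 = 18.58 minutes

18.58 minutes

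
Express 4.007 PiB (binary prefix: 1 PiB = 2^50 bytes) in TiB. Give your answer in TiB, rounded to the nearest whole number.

4,103 TiB

4.007 PiB × 1,125,899,906,842,624 bytes/PiB = 4,511,480,926,718,394.368 bytes
1 TiB = 2^40 bytes = 1,099,511,627,776 bytes
4,511,480,926,718,394.368 / 1,099,511,627,776 = 4,103 TiB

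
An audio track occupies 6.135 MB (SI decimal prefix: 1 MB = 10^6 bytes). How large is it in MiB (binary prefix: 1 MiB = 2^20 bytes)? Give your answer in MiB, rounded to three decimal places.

5.851 MiB

6.135 MB = 6.135 × 10^6 bytes = 6,135,000 bytes
1 MiB = 2^20 bytes = 1,048,576 bytes
6,135,000 / 1,048,576 = 5.851 MiB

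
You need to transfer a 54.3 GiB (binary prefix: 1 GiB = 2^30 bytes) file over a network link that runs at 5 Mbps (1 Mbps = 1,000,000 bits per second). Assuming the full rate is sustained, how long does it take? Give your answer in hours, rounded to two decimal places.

25.91 hours

54.3 GiB = 58,304,181,043.2 bytes = 466,433,448,345.6 bits
5 Mbps = 5,000,000 bits/s
time = 466,433,448,345.6 / 5,000,000 = 93,286.6897 s
93,286.6897 s / 3600 = 25.91 hours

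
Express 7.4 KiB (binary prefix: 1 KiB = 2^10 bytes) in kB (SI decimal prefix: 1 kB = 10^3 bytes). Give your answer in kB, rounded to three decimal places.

7.578 kB

7.4 KiB = 7.4 × 2^10 bytes = 7,577.6 bytes
1 kB = 1,000 bytes
7,577.6 / 1,000 = 7.578 kB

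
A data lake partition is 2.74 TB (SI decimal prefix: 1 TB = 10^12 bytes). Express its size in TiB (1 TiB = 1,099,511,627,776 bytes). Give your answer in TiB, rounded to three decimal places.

2.492 TiB

2.74 TB = 2.74 × 10^12 bytes = 2,740,000,000,000 bytes
1 TiB = 2^40 bytes = 1,099,511,627,776 bytes
2,740,000,000,000 / 1,099,511,627,776 = 2.492 TiB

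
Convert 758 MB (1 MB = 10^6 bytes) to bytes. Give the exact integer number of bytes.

758 × 1,000,000 = 758,000,000 bytes

758,000,000 bytes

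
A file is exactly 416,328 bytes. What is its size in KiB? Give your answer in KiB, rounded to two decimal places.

406.57 KiB

416,328 bytes given.
1 KiB = 2^10 bytes = 1,024 bytes
416,328 / 1,024 = 406.57 KiB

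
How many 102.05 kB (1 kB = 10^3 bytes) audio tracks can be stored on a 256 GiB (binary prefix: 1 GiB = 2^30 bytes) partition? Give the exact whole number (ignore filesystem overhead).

Capacity: 256 GiB = 274,877,906,944 bytes
Per item: 102.05 kB = 102,050 bytes
⌊274,877,906,944 / 102,050⌋ = 2,693,561

2,693,561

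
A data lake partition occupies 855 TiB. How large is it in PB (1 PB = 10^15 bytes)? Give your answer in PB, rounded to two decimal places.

0.94 PB

855 TiB = 855 × 2^40 bytes = 940,082,441,748,480 bytes
1 PB = 10^15 bytes = 1,000,000,000,000,000 bytes
940,082,441,748,480 / 1,000,000,000,000,000 = 0.94 PB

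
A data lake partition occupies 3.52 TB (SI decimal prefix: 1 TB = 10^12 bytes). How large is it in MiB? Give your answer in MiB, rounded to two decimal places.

3.52 TB × 1,000,000,000,000 bytes/TB = 3,520,000,000,000 bytes
1 MiB = 2^20 bytes = 1,048,576 bytes
3,520,000,000,000 / 1,048,576 = 3,356,933.59 MiB

3,356,933.59 MiB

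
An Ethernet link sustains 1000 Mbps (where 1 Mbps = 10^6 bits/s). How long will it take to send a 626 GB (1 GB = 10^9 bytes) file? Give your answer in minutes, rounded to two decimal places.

83.47 minutes

626 GB = 626,000,000,000 bytes = 5,008,000,000,000 bits
1000 Mbps = 1,000,000,000 bits/s
time = 5,008,000,000,000 / 1,000,000,000 = 5,008.000 s
5,008.000 s / 60 = 83.47 minutes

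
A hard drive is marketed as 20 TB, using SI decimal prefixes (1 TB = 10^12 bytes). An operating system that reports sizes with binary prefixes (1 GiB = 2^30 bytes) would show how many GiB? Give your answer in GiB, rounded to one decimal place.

20 TB = 20 × 10^12 bytes = 20,000,000,000,000 bytes
1 GiB = 1,073,741,824 bytes
20,000,000,000,000 / 1,073,741,824 = 18,626.5 GiB

18,626.5 GiB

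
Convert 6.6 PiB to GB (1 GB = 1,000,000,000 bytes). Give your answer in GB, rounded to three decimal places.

7,430,939.385 GB

6.6 PiB × 1,125,899,906,842,624 bytes/PiB = 7,430,939,385,161,318.4 bytes
1 GB = 10^9 bytes = 1,000,000,000 bytes
7,430,939,385,161,318.4 / 1,000,000,000 = 7,430,939.385 GB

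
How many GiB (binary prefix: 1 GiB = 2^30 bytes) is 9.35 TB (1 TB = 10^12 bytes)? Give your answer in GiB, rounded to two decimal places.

9.35 TB × 1,000,000,000,000 bytes/TB = 9,350,000,000,000 bytes
1 GiB = 1,073,741,824 bytes
9,350,000,000,000 / 1,073,741,824 = 8,707.87 GiB

8,707.87 GiB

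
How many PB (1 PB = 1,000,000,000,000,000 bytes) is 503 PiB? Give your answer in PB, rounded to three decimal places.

503 PiB × 1,125,899,906,842,624 bytes/PiB = 566,327,653,141,839,872 bytes
1 PB = 1,000,000,000,000,000 bytes
566,327,653,141,839,872 / 1,000,000,000,000,000 = 566.328 PB

566.328 PB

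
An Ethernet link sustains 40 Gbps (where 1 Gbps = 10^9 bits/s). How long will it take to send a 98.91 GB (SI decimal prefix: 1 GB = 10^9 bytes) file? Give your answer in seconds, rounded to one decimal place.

19.8 seconds

98.91 GB = 98,910,000,000 bytes = 791,280,000,000 bits
40 Gbps = 40,000,000,000 bits/s
time = 791,280,000,000 / 40,000,000,000 = 19.8 s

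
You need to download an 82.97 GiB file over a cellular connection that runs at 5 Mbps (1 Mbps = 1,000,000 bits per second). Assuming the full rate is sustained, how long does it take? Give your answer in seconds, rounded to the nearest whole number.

82.97 GiB = 89,088,359,137.28 bytes = 712,706,873,098.24 bits
5 Mbps = 5,000,000 bits/s
time = 712,706,873,098.24 / 5,000,000 = 142,541 s

142,541 seconds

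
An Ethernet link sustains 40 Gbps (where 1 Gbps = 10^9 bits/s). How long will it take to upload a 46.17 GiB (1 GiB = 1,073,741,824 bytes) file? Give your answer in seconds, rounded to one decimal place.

46.17 GiB = 49,574,660,014.08 bytes = 396,597,280,112.64 bits
40 Gbps = 40,000,000,000 bits/s
time = 396,597,280,112.64 / 40,000,000,000 = 9.9 s

9.9 seconds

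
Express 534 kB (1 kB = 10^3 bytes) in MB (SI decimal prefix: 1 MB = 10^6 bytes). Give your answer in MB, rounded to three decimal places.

534 kB × 1,000 bytes/kB = 534,000 bytes
1 MB = 10^6 bytes = 1,000,000 bytes
534,000 / 1,000,000 = 0.534 MB

0.534 MB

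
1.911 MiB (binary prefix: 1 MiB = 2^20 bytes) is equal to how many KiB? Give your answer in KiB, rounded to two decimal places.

1,956.86 KiB

1.911 MiB × 1,048,576 bytes/MiB = 2,003,828.736 bytes
1 KiB = 2^10 bytes = 1,024 bytes
2,003,828.736 / 1,024 = 1,956.86 KiB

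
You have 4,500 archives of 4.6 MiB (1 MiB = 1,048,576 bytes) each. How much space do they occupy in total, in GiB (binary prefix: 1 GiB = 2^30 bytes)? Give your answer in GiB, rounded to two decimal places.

20.21 GiB

Total = 4,500 × 4.6 MiB = 20,700 MiB
= 20,700 × 1,048,576 bytes = 21,705,523,200 bytes
1 GiB = 1,073,741,824 bytes
21,705,523,200 / 1,073,741,824 = 20.21 GiB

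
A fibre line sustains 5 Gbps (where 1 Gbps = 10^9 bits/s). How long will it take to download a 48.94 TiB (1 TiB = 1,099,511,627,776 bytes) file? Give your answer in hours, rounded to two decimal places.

48.94 TiB = 53,810,099,063,357.44 bytes = 430,480,792,506,859.52 bits
5 Gbps = 5,000,000,000 bits/s
time = 430,480,792,506,859.52 / 5,000,000,000 = 86,096.1585 s
86,096.1585 s / 3600 = 23.92 hours

23.92 hours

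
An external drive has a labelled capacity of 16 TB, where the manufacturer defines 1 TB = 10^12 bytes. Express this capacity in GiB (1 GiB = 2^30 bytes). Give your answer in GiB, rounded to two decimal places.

14,901.16 GiB

16 TB × 1,000,000,000,000 bytes/TB = 16,000,000,000,000 bytes
1 GiB = 1,073,741,824 bytes
16,000,000,000,000 / 1,073,741,824 = 14,901.16 GiB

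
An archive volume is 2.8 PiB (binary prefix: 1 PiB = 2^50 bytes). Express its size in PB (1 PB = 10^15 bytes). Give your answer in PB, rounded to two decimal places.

3.15 PB

2.8 PiB × 1,125,899,906,842,624 bytes/PiB = 3,152,519,739,159,347.2 bytes
1 PB = 10^15 bytes = 1,000,000,000,000,000 bytes
3,152,519,739,159,347.2 / 1,000,000,000,000,000 = 3.15 PB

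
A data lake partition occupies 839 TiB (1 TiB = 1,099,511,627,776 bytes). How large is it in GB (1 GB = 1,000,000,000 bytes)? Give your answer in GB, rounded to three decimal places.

839 TiB × 1,099,511,627,776 bytes/TiB = 922,490,255,704,064 bytes
1 GB = 1,000,000,000 bytes
922,490,255,704,064 / 1,000,000,000 = 922,490.256 GB

922,490.256 GB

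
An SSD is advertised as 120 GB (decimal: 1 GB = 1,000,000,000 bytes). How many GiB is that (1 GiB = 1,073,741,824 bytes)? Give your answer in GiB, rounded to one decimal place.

120 GB = 120 × 10^9 bytes = 120,000,000,000 bytes
1 GiB = 1,073,741,824 bytes
120,000,000,000 / 1,073,741,824 = 111.8 GiB

111.8 GiB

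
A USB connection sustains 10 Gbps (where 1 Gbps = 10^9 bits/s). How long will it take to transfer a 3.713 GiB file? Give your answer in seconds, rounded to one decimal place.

3.2 seconds

3.713 GiB = 3,986,803,392.512 bytes = 31,894,427,140.096 bits
10 Gbps = 10,000,000,000 bits/s
time = 31,894,427,140.096 / 10,000,000,000 = 3.2 s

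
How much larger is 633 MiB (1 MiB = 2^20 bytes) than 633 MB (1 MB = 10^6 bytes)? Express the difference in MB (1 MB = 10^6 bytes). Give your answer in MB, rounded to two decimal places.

633 MiB = 633 × 1,048,576 = 663,748,608 bytes
633 MB = 633 × 1,000,000 = 633,000,000 bytes
difference = 30,748,608 bytes
30,748,608 / 1,000,000 = 30.75 MB

30.75 MB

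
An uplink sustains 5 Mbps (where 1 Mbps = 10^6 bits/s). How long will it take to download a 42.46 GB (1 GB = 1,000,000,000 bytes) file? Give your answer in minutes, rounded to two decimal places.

1,132.27 minutes

42.46 GB = 42,460,000,000 bytes = 339,680,000,000 bits
5 Mbps = 5,000,000 bits/s
time = 339,680,000,000 / 5,000,000 = 67,936.000 s
67,936.000 s / 60 = 1,132.27 minutes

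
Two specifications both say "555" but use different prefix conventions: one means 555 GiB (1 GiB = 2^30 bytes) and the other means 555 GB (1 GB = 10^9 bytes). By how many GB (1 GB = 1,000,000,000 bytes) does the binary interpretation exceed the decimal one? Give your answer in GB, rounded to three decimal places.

555 GiB = 555 × 1,073,741,824 = 595,926,712,320 bytes
555 GB = 555 × 1,000,000,000 = 555,000,000,000 bytes
difference = 40,926,712,320 bytes
40,926,712,320 / 1,000,000,000 = 40.927 GB

40.927 GB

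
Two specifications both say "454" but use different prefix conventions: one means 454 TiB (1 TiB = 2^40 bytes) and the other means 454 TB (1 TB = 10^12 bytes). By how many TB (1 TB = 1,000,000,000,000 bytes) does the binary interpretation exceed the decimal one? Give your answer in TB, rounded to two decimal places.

45.18 TB

454 TiB = 454 × 1,099,511,627,776 = 499,178,279,010,304 bytes
454 TB = 454 × 1,000,000,000,000 = 454,000,000,000,000 bytes
difference = 45,178,279,010,304 bytes
45,178,279,010,304 / 1,000,000,000,000 = 45.18 TB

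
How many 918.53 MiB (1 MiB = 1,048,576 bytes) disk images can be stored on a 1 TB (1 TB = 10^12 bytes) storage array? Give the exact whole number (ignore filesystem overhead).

1,038

Capacity: 1 TB = 1,000,000,000,000 bytes
Per item: 918.53 MiB = 963,148,513.28 bytes
⌊1,000,000,000,000 / 963,148,513.28⌋ = 1,038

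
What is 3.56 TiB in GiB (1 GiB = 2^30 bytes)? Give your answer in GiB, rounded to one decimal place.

3.56 TiB × 1,099,511,627,776 bytes/TiB = 3,914,261,394,882.56 bytes
1 GiB = 2^30 bytes = 1,073,741,824 bytes
3,914,261,394,882.56 / 1,073,741,824 = 3,645.4 GiB

3,645.4 GiB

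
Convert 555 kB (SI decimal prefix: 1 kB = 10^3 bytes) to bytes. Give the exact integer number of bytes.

555 × 1,000 = 555,000 bytes

555,000 bytes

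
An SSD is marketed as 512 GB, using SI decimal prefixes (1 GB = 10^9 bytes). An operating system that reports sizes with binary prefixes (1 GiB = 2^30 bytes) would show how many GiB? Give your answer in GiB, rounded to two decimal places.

512 GB = 512 × 10^9 bytes = 512,000,000,000 bytes
1 GiB = 2^30 bytes = 1,073,741,824 bytes
512,000,000,000 / 1,073,741,824 = 476.84 GiB

476.84 GiB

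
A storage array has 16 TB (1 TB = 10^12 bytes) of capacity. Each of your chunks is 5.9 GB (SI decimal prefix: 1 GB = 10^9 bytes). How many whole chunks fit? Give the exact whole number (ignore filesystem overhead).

Capacity: 16 TB = 16,000,000,000,000 bytes
Per item: 5.9 GB = 5,900,000,000 bytes
⌊16,000,000,000,000 / 5,900,000,000⌋ = 2,711

2,711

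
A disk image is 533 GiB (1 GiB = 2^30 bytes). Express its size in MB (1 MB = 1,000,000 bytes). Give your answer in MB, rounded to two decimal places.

533 GiB = 533 × 2^30 bytes = 572,304,392,192 bytes
1 MB = 10^6 bytes = 1,000,000 bytes
572,304,392,192 / 1,000,000 = 572,304.39 MB

572,304.39 MB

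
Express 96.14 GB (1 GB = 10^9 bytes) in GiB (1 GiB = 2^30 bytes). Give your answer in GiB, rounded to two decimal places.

89.54 GiB

96.14 GB = 96.14 × 10^9 bytes = 96,140,000,000 bytes
1 GiB = 2^30 bytes = 1,073,741,824 bytes
96,140,000,000 / 1,073,741,824 = 89.54 GiB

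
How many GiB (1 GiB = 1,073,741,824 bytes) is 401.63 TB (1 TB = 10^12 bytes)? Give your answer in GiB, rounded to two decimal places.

374,047.09 GiB

401.63 TB × 1,000,000,000,000 bytes/TB = 401,630,000,000,000 bytes
1 GiB = 2^30 bytes = 1,073,741,824 bytes
401,630,000,000,000 / 1,073,741,824 = 374,047.09 GiB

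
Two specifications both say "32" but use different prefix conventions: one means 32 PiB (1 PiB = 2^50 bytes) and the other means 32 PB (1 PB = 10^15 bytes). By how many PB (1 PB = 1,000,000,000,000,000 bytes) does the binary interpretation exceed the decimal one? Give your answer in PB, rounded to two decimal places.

4.03 PB

32 PiB = 32 × 1,125,899,906,842,624 = 36,028,797,018,963,968 bytes
32 PB = 32 × 1,000,000,000,000,000 = 32,000,000,000,000,000 bytes
difference = 4,028,797,018,963,968 bytes
4,028,797,018,963,968 / 1,000,000,000,000,000 = 4.03 PB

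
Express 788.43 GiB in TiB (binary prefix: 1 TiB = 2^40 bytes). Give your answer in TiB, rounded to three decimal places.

788.43 GiB = 788.43 × 2^30 bytes = 846,570,266,296.32 bytes
1 TiB = 1,099,511,627,776 bytes
846,570,266,296.32 / 1,099,511,627,776 = 0.770 TiB

0.770 TiB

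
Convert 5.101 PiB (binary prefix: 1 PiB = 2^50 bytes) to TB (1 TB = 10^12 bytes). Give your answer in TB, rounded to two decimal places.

5.101 PiB = 5.101 × 2^50 bytes = 5,743,215,424,804,225.024 bytes
1 TB = 1,000,000,000,000 bytes
5,743,215,424,804,225.024 / 1,000,000,000,000 = 5,743.22 TB

5,743.22 TB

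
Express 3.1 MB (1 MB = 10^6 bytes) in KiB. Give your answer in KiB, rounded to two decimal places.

3.1 MB = 3.1 × 10^6 bytes = 3,100,000 bytes
1 KiB = 2^10 bytes = 1,024 bytes
3,100,000 / 1,024 = 3,027.34 KiB

3,027.34 KiB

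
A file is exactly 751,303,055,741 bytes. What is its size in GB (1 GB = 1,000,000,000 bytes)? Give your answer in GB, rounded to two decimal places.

751,303,055,741 bytes given.
1 GB = 1,000,000,000 bytes
751,303,055,741 / 1,000,000,000 = 751.30 GB

751.30 GB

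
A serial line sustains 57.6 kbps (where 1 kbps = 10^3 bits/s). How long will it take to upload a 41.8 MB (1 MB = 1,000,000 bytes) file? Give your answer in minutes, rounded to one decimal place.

96.8 minutes

41.8 MB = 41,800,000 bytes = 334,400,000 bits
57.6 kbps = 57,600 bits/s
time = 334,400,000 / 57,600 = 5,805.56 s
5,805.56 s / 60 = 96.8 minutes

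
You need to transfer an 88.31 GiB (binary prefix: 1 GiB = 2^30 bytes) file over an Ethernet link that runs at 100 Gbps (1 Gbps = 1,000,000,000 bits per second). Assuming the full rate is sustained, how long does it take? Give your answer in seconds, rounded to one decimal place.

7.6 seconds

88.31 GiB = 94,822,140,477.44 bytes = 758,577,123,819.52 bits
100 Gbps = 100,000,000,000 bits/s
time = 758,577,123,819.52 / 100,000,000,000 = 7.6 s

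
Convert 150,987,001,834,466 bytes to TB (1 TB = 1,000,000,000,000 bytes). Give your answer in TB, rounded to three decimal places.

150,987,001,834,466 bytes given.
1 TB = 10^12 bytes = 1,000,000,000,000 bytes
150,987,001,834,466 / 1,000,000,000,000 = 150.987 TB

150.987 TB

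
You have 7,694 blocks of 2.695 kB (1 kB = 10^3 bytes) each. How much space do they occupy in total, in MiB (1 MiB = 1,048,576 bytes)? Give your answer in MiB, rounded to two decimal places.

19.77 MiB

Total = 7,694 × 2.695 kB = 20735.33 kB
= 20735.33 × 1,000 bytes = 20,735,330 bytes
1 MiB = 1,048,576 bytes
20,735,330 / 1,048,576 = 19.77 MiB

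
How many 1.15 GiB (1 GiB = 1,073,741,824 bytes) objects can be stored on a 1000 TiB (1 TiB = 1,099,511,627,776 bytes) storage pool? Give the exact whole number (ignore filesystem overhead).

890,434

Capacity: 1000 TiB = 1,099,511,627,776,000 bytes
Per item: 1.15 GiB = 1,234,803,097.6 bytes
⌊1,099,511,627,776,000 / 1,234,803,097.6⌋ = 890,434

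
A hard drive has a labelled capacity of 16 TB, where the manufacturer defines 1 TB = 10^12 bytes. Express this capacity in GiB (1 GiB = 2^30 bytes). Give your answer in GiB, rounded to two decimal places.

14,901.16 GiB

16 TB = 16 × 10^12 bytes = 16,000,000,000,000 bytes
1 GiB = 1,073,741,824 bytes
16,000,000,000,000 / 1,073,741,824 = 14,901.16 GiB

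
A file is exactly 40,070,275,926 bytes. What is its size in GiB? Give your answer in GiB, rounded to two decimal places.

37.32 GiB

40,070,275,926 bytes given.
1 GiB = 1,073,741,824 bytes
40,070,275,926 / 1,073,741,824 = 37.32 GiB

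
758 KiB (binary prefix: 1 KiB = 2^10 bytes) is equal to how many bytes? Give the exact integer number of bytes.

758 × 1,024 = 776,192 bytes

776,192 bytes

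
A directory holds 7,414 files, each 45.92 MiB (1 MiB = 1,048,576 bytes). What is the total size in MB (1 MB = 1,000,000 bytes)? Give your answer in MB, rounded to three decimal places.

Total = 7,414 × 45.92 MiB = 340450.88 MiB
= 340450.88 × 1,048,576 bytes = 356,988,621,946.88 bytes
1 MB = 1,000,000 bytes
356,988,621,946.88 / 1,000,000 = 356,988.622 MB

356,988.622 MB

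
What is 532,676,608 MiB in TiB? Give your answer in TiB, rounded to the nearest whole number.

532,676,608 MiB = 532,676,608 × 2^20 bytes = 558,551,906,910,208 bytes
1 TiB = 2^40 bytes = 1,099,511,627,776 bytes
558,551,906,910,208 / 1,099,511,627,776 = 508 TiB

508 TiB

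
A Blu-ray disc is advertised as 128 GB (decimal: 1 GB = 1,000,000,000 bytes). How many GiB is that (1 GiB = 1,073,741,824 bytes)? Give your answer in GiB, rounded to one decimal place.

119.2 GiB

128 GB = 128 × 10^9 bytes = 128,000,000,000 bytes
1 GiB = 1,073,741,824 bytes
128,000,000,000 / 1,073,741,824 = 119.2 GiB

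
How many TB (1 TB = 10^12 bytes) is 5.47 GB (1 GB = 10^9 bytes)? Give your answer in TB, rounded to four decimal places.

0.0055 TB

5.47 GB × 1,000,000,000 bytes/GB = 5,470,000,000 bytes
1 TB = 10^12 bytes = 1,000,000,000,000 bytes
5,470,000,000 / 1,000,000,000,000 = 0.0055 TB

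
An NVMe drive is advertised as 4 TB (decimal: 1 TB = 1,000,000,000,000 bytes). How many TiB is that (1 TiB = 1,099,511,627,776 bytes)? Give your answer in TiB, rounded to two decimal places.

4 TB = 4 × 10^12 bytes = 4,000,000,000,000 bytes
1 TiB = 1,099,511,627,776 bytes
4,000,000,000,000 / 1,099,511,627,776 = 3.64 TiB

3.64 TiB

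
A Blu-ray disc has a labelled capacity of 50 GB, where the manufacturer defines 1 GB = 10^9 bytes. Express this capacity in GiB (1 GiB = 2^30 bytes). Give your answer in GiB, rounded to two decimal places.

50 GB = 50 × 10^9 bytes = 50,000,000,000 bytes
1 GiB = 2^30 bytes = 1,073,741,824 bytes
50,000,000,000 / 1,073,741,824 = 46.57 GiB

46.57 GiB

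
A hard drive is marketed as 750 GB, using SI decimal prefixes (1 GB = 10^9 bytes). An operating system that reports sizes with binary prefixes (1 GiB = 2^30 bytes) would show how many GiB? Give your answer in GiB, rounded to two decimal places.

750 GB = 750 × 10^9 bytes = 750,000,000,000 bytes
1 GiB = 2^30 bytes = 1,073,741,824 bytes
750,000,000,000 / 1,073,741,824 = 698.49 GiB

698.49 GiB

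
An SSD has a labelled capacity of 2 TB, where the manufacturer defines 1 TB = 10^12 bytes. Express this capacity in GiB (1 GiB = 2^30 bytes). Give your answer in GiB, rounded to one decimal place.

2 TB × 1,000,000,000,000 bytes/TB = 2,000,000,000,000 bytes
1 GiB = 1,073,741,824 bytes
2,000,000,000,000 / 1,073,741,824 = 1,862.6 GiB

1,862.6 GiB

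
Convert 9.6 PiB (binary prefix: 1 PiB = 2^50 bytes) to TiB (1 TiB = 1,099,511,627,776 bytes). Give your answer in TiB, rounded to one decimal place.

9,830.4 TiB

9.6 PiB = 9.6 × 2^50 bytes = 10,808,639,105,689,190.4 bytes
1 TiB = 2^40 bytes = 1,099,511,627,776 bytes
10,808,639,105,689,190.4 / 1,099,511,627,776 = 9,830.4 TiB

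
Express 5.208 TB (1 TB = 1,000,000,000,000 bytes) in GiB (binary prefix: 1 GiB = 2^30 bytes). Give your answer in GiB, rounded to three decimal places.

4,850.328 GiB

5.208 TB = 5.208 × 10^12 bytes = 5,208,000,000,000 bytes
1 GiB = 2^30 bytes = 1,073,741,824 bytes
5,208,000,000,000 / 1,073,741,824 = 4,850.328 GiB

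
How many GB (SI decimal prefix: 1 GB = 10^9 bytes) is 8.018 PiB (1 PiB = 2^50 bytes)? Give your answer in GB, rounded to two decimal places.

9,027,465.45 GB

8.018 PiB = 8.018 × 2^50 bytes = 9,027,465,453,064,159.232 bytes
1 GB = 1,000,000,000 bytes
9,027,465,453,064,159.232 / 1,000,000,000 = 9,027,465.45 GB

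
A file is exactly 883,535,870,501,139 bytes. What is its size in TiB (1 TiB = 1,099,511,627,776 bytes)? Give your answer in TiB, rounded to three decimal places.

803.571 TiB

883,535,870,501,139 bytes given.
1 TiB = 1,099,511,627,776 bytes
883,535,870,501,139 / 1,099,511,627,776 = 803.571 TiB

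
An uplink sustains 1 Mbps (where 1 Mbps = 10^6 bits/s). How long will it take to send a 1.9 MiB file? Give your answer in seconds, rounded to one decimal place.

1.9 MiB = 1,992,294.4 bytes = 15,938,355.2 bits
1 Mbps = 1,000,000 bits/s
time = 15,938,355.2 / 1,000,000 = 15.9 s

15.9 seconds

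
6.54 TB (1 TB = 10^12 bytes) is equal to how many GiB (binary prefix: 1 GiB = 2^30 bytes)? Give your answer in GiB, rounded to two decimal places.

6,090.85 GiB

6.54 TB = 6.54 × 10^12 bytes = 6,540,000,000,000 bytes
1 GiB = 1,073,741,824 bytes
6,540,000,000,000 / 1,073,741,824 = 6,090.85 GiB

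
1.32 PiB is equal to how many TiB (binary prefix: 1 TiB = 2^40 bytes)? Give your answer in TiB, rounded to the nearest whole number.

1,352 TiB

1.32 PiB = 1.32 × 2^50 bytes = 1,486,187,877,032,263.68 bytes
1 TiB = 2^40 bytes = 1,099,511,627,776 bytes
1,486,187,877,032,263.68 / 1,099,511,627,776 = 1,352 TiB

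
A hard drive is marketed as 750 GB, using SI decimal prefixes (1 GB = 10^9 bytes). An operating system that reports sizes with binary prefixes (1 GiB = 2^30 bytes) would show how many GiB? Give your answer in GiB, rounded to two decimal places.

750 GB × 1,000,000,000 bytes/GB = 750,000,000,000 bytes
1 GiB = 2^30 bytes = 1,073,741,824 bytes
750,000,000,000 / 1,073,741,824 = 698.49 GiB

698.49 GiB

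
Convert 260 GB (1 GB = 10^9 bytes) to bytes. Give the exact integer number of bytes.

260,000,000,000 bytes

260 × 1,000,000,000 = 260,000,000,000 bytes  (1 GB = 10^9 bytes)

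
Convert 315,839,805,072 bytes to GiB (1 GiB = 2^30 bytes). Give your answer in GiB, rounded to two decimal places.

315,839,805,072 bytes given.
1 GiB = 1,073,741,824 bytes
315,839,805,072 / 1,073,741,824 = 294.15 GiB

294.15 GiB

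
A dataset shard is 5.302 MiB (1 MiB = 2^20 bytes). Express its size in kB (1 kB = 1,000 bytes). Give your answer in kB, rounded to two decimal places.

5,559.55 kB

5.302 MiB = 5.302 × 2^20 bytes = 5,559,549.952 bytes
1 kB = 10^3 bytes = 1,000 bytes
5,559,549.952 / 1,000 = 5,559.55 kB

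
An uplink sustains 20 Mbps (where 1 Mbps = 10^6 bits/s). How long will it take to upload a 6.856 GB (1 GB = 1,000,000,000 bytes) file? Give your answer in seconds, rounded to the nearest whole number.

6.856 GB = 6,856,000,000 bytes = 54,848,000,000 bits
20 Mbps = 20,000,000 bits/s
time = 54,848,000,000 / 20,000,000 = 2,742 s

2,742 seconds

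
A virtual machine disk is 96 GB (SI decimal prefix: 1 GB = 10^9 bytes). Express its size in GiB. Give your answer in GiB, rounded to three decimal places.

89.407 GiB

96 GB × 1,000,000,000 bytes/GB = 96,000,000,000 bytes
1 GiB = 2^30 bytes = 1,073,741,824 bytes
96,000,000,000 / 1,073,741,824 = 89.407 GiB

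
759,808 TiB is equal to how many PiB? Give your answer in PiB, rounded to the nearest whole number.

742 PiB

759,808 TiB = 759,808 × 2^40 bytes = 835,417,730,877,227,008 bytes
1 PiB = 2^50 bytes = 1,125,899,906,842,624 bytes
835,417,730,877,227,008 / 1,125,899,906,842,624 = 742 PiB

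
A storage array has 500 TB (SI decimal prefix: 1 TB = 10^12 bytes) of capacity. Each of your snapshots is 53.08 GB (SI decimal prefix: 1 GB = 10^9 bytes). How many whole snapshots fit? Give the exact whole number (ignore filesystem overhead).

9,419

Capacity: 500 TB = 500,000,000,000,000 bytes
Per item: 53.08 GB = 53,080,000,000 bytes
⌊500,000,000,000,000 / 53,080,000,000⌋ = 9,419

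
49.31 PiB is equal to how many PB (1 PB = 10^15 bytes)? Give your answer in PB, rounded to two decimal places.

55.52 PB

49.31 PiB = 49.31 × 2^50 bytes = 55,518,124,406,409,789.44 bytes
1 PB = 10^15 bytes = 1,000,000,000,000,000 bytes
55,518,124,406,409,789.44 / 1,000,000,000,000,000 = 55.52 PB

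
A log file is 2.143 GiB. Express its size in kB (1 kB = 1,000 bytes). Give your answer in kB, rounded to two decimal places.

2,301,028.73 kB

2.143 GiB × 1,073,741,824 bytes/GiB = 2,301,028,728.832 bytes
1 kB = 10^3 bytes = 1,000 bytes
2,301,028,728.832 / 1,000 = 2,301,028.73 kB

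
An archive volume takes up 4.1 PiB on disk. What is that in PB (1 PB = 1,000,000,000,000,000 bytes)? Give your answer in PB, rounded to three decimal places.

4.616 PB

4.1 PiB = 4.1 × 2^50 bytes = 4,616,189,618,054,758.4 bytes
1 PB = 1,000,000,000,000,000 bytes
4,616,189,618,054,758.4 / 1,000,000,000,000,000 = 4.616 PB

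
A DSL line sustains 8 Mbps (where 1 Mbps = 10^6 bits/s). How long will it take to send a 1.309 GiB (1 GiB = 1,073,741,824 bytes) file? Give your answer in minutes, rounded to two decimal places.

23.43 minutes

1.309 GiB = 1,405,528,047.616 bytes = 11,244,224,380.928 bits
8 Mbps = 8,000,000 bits/s
time = 11,244,224,380.928 / 8,000,000 = 1,405.528 s
1,405.528 s / 60 = 23.43 minutes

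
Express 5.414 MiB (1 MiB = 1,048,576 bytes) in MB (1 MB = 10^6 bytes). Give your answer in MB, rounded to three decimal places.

5.677 MB

5.414 MiB × 1,048,576 bytes/MiB = 5,676,990.464 bytes
1 MB = 10^6 bytes = 1,000,000 bytes
5,676,990.464 / 1,000,000 = 5.677 MB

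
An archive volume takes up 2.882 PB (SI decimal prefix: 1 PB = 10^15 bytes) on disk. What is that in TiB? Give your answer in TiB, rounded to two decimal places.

2,621.16 TiB

2.882 PB × 1,000,000,000,000,000 bytes/PB = 2,882,000,000,000,000 bytes
1 TiB = 1,099,511,627,776 bytes
2,882,000,000,000,000 / 1,099,511,627,776 = 2,621.16 TiB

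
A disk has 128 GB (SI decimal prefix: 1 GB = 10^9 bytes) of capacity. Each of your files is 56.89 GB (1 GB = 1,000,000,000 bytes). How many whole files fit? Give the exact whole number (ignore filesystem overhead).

Capacity: 128 GB = 128,000,000,000 bytes
Per item: 56.89 GB = 56,890,000,000 bytes
⌊128,000,000,000 / 56,890,000,000⌋ = 2

2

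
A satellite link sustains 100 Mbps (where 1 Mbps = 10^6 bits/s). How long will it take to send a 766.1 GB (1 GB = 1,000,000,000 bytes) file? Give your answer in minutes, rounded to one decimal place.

766.1 GB = 766,100,000,000 bytes = 6,128,800,000,000 bits
100 Mbps = 100,000,000 bits/s
time = 6,128,800,000,000 / 100,000,000 = 61,288.00 s
61,288.00 s / 60 = 1,021.5 minutes

1,021.5 minutes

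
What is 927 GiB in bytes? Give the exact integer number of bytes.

927 × 1,073,741,824 = 995,358,670,848 bytes  (1 GiB = 2^30 bytes)

995,358,670,848 bytes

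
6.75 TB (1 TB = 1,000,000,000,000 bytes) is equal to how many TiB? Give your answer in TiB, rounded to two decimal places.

6.75 TB × 1,000,000,000,000 bytes/TB = 6,750,000,000,000 bytes
1 TiB = 1,099,511,627,776 bytes
6,750,000,000,000 / 1,099,511,627,776 = 6.14 TiB

6.14 TiB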